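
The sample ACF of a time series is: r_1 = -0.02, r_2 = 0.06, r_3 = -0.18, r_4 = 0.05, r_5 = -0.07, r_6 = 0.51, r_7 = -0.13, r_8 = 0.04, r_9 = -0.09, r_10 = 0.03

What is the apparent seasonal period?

6

The largest autocorrelation is r_6 = 0.51; the remaining lags stay at or below 0.06.
The dominant spike at lag 6 indicates a seasonal period of 6.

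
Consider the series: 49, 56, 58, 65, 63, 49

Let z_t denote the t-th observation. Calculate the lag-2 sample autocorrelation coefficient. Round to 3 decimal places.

-0.311

Mean z̄ = (49 + 56 + 58 + 65 + 63 + 49)/6 = 56.6667
Deviations from mean: -7.6667, -0.6667, 1.3333, 8.3333, 6.3333, -7.6667
Numerator Σ_{t=1}^{4}(z_t−z̄)(z_{t+2}−z̄) = -71.2222
Denominator Σ(z_t−z̄)² = 229.3333
r_2 = -71.2222 / 229.3333 = -0.311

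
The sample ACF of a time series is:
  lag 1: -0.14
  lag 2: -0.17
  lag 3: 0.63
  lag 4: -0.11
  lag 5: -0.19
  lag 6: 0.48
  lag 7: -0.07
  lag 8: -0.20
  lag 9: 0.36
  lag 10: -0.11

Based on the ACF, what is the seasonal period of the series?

3

The largest autocorrelation is r_3 = 0.63, with weaker echoes at lags 6 (0.48) and 9 (0.36); the remaining lags stay at or below -0.07.
The dominant spike at lag 3 indicates a seasonal period of 3.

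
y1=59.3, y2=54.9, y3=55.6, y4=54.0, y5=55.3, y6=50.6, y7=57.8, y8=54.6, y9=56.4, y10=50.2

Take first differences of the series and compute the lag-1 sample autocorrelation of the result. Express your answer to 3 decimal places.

First differences Δy: -4.4, 0.7, -1.6, 1.3, -4.7, 7.2, -3.2, 1.8, -6.2
Mean of differences = -1.0111
Numerator Σ(Δy_t−Δȳ)(Δy_{t+1}−Δȳ) = -85.6957
Denominator Σ(Δy_t−Δȳ)² = 140.7489
r_1(Δy) = -85.6957 / 140.7489 = -0.609

-0.609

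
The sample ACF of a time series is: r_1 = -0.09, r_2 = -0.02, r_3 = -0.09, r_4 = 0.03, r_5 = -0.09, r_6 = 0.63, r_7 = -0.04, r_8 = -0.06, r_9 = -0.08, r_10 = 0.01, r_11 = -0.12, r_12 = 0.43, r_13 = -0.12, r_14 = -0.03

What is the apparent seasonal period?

The largest autocorrelation is r_6 = 0.63, with a weaker echo at lag 12 (0.43); the remaining lags stay at or below 0.03.
The dominant spike at lag 6 indicates a seasonal period of 6.

6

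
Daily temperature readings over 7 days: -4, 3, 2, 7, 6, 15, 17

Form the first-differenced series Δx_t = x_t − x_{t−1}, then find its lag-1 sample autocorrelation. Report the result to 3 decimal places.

-0.711

First differences Δx: 7, -1, 5, -1, 9, 2
Mean of differences = 3.5000
Numerator Σ(Δx_t−Δx̄)(Δx_{t+1}−Δx̄) = -62.2500
Denominator Σ(Δx_t−Δx̄)² = 87.5000
r_1(Δx) = -62.2500 / 87.5000 = -0.711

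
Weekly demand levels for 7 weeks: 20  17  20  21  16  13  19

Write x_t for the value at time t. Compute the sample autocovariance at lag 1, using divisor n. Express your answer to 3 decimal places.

Mean x̄ = (20 + 17 + 20 + 21 + 16 + 13 + 19)/7 = 18.0000
Σ_{t=1}^{6}(x_t−x̄)(x_{t+1}−x̄) = 1.0000
γ_1 = 1.0000 / 7 = 0.143

0.143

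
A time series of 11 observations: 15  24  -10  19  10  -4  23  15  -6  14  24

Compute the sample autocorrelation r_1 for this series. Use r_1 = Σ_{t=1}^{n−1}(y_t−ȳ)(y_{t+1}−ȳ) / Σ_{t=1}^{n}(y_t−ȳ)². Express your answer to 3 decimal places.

-0.383

Mean ȳ = (15 + 24 − 10 + 19 + 10 − 4 + 23 + 15 − 6 + 14 + 24)/11 = 11.2727
Numerator Σ_{t=1}^{10}(y_t−ȳ)(y_{t+1}−ȳ) = -590.2562
Denominator Σ(y_t−ȳ)² = 1542.1818
r_1 = -590.2562 / 1542.1818 = -0.383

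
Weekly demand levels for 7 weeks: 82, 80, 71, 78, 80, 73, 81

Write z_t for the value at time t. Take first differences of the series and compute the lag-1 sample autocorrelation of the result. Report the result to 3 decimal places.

First differences Δz: -2, -9, 7, 2, -7, 8
Mean of differences = -0.1667
Numerator Σ(Δz_t−Δz̄)(Δz_{t+1}−Δz̄) = -102.1944
Denominator Σ(Δz_t−Δz̄)² = 250.8333
r_1(Δz) = -102.1944 / 250.8333 = -0.407

-0.407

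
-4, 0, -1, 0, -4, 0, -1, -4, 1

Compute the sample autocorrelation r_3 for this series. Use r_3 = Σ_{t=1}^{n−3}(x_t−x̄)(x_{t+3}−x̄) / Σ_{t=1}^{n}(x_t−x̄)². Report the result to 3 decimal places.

0.123

Mean x̄ = (-4 + 0 − 1 + 0 − 4 + 0 − 1 − 4 + 1)/9 = -1.4444
Σ(x_t−x̄)(x_{t+3}−x̄) = (-3.6914) + (-3.6914) + (0.6420) + (0.6420) + (6.5309) + (3.5309) = 3.9630
Denominator Σ(x_t−x̄)² = 32.2222
r_3 = 3.9630 / 32.2222 = 0.123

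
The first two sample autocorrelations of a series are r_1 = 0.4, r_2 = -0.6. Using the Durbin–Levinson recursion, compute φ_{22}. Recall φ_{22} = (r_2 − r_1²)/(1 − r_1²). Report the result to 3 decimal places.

φ_{22} = (r_2 − r_1²) / (1 − r_1²)
r_1² = (0.4)² = 0.16
Numerator = -0.6 − 0.1600 = -0.7600; denominator = 1 − 0.1600 = 0.8400
φ_{22} = -0.7600 / 0.8400 = -0.905

-0.905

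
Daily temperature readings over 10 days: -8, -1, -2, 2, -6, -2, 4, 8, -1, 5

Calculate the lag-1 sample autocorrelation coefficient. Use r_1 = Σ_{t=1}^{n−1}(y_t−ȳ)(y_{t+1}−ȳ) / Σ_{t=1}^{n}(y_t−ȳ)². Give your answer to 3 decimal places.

0.079

Mean ȳ = (-8 − 1 − 2 + 2 − 6 − 2 + 4 + 8 − 1 + 5)/10 = -0.1000
Numerator Σ_{t=1}^{9}(y_t−ȳ)(y_{t+1}−ȳ) = 17.1900
Denominator Σ(y_t−ȳ)² = 218.9000
r_1 = 17.1900 / 218.9000 = 0.079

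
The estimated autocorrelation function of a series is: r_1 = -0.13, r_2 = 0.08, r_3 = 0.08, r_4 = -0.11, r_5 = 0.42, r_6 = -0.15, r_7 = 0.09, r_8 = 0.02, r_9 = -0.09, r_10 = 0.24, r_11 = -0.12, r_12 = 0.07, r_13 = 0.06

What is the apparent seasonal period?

5

The largest autocorrelation is r_5 = 0.42, with a weaker echo at lag 10 (0.24); the remaining lags stay at or below 0.09.
The dominant spike at lag 5 indicates a seasonal period of 5.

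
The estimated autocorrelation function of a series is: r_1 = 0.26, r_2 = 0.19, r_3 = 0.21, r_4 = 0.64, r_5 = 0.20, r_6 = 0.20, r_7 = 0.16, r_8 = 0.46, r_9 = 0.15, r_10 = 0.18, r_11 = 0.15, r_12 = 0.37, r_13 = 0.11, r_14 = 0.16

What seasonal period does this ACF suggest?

The largest autocorrelation is r_4 = 0.64, with weaker echoes at lags 8 (0.46) and 12 (0.37); the remaining lags stay at or below 0.26. The elevated value at lag 1 (0.26), dropping to 0.19 at lag 2, reflects decaying short-term dependence rather than seasonality.
The dominant spike at lag 4 indicates a seasonal period of 4.

4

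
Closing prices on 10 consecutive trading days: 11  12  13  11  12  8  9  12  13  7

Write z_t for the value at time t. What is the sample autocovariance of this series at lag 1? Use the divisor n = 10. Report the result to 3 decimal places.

Mean z̄ = (11 + 12 + 13 + 11 + 12 + 8 + 9 + 12 + 13 + 7)/10 = 10.8000
Σ_{t=1}^{9}(z_t−z̄)(z_{t+1}−z̄) = -2.6400
γ_1 = -2.6400 / 10 = -0.264

-0.264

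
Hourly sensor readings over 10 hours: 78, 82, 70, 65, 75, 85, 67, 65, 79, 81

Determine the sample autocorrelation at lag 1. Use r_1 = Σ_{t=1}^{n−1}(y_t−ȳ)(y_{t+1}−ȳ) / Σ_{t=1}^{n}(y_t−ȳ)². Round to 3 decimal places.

0.033

Mean ȳ = (78 + 82 + 70 + 65 + 75 + 85 + 67 + 65 + 79 + 81)/10 = 74.7000
Numerator Σ_{t=1}^{9}(y_t−ȳ)(y_{t+1}−ȳ) = 16.3100
Denominator Σ(y_t−ȳ)² = 498.1000
r_1 = 16.3100 / 498.1000 = 0.033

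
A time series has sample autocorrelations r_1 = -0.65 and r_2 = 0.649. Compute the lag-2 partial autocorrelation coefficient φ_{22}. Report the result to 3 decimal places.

φ_{22} = (r_2 − r_1²) / (1 − r_1²)
r_1² = (-0.65)² = 0.4225
Numerator = 0.649 − 0.4225 = 0.2265; denominator = 1 − 0.4225 = 0.5775
φ_{22} = 0.2265 / 0.5775 = 0.392

0.392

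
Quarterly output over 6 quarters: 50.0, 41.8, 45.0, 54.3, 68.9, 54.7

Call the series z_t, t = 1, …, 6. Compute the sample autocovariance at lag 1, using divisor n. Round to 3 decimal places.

Mean z̄ = (50.0 + 41.8 + 45.0 + 54.3 + 68.9 + 54.7)/6 = 52.4500
Deviations: -2.4500, -10.6500, -7.4500, 1.8500, 16.4500, 2.2500
Σ_{t=1}^{5}(z_t−z̄)(z_{t+1}−z̄) = 159.0975
γ_1 = 159.0975 / 6 = 26.516

26.516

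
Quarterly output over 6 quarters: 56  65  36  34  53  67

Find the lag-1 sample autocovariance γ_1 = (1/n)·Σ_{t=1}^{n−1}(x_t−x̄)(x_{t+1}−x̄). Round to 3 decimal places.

Mean x̄ = (56 + 65 + 36 + 34 + 53 + 67)/6 = 51.8333
Σ_{t=1}^{5}(x_t−x̄)(x_{t+1}−x̄) = 125.6389
γ_1 = 125.6389 / 6 = 20.940

20.940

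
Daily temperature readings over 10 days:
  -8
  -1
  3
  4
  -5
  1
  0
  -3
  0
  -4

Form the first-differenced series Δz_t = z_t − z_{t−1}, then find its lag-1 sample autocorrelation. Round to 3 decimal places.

-0.257

First differences Δz: 7, 4, 1, -9, 6, -1, -3, 3, -4
Mean of differences = 0.4444
Numerator Σ(Δz_t−Δz̄)(Δz_{t+1}−Δz̄) = -55.6420
Denominator Σ(Δz_t−Δz̄)² = 216.2222
r_1(Δz) = -55.6420 / 216.2222 = -0.257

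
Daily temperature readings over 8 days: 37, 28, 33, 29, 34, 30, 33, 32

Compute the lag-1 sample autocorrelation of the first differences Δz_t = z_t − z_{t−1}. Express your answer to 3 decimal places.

First differences Δz: -9, 5, -4, 5, -4, 3, -1
Mean of differences = -0.7143
Numerator Σ(Δz_t−Δz̄)(Δz_{t+1}−Δz̄) = -116.9388
Denominator Σ(Δz_t−Δz̄)² = 169.4286
r_1(Δz) = -116.9388 / 169.4286 = -0.690

-0.690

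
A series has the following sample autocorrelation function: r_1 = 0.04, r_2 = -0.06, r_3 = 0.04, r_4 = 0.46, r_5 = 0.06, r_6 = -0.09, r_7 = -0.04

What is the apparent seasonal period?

4

The largest autocorrelation is r_4 = 0.46; the remaining lags stay at or below 0.06.
The dominant spike at lag 4 indicates a seasonal period of 4.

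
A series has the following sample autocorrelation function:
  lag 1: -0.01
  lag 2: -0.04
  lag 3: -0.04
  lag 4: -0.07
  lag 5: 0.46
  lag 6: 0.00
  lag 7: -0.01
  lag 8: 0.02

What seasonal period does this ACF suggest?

The largest autocorrelation is r_5 = 0.46; the remaining lags stay at or below 0.02.
The dominant spike at lag 5 indicates a seasonal period of 5.

5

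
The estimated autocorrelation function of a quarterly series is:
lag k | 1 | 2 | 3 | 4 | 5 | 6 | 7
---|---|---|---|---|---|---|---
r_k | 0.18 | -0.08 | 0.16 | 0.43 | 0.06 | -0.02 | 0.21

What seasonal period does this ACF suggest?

The largest autocorrelation is r_4 = 0.43; the remaining lags stay at or below 0.21.
The dominant spike at lag 4 indicates a seasonal period of 4.

4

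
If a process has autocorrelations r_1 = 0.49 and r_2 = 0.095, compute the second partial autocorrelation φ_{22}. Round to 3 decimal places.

φ_{22} = (r_2 − r_1²) / (1 − r_1²)
r_1² = (0.49)² = 0.2401
Numerator = 0.095 − 0.2401 = -0.1451; denominator = 1 − 0.2401 = 0.7599
φ_{22} = -0.1451 / 0.7599 = -0.191

-0.191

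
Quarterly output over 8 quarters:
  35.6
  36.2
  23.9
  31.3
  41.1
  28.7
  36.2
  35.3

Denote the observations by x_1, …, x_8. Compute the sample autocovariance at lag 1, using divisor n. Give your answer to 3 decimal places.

Mean x̄ = (35.6 + 36.2 + 23.9 + 31.3 + 41.1 + 28.7 + 36.2 + 35.3)/8 = 33.5375
Σ_{t=1}^{7}(x_t−x̄)(x_{t+1}−x̄) = -60.2964
γ_1 = -60.2964 / 8 = -7.537

-7.537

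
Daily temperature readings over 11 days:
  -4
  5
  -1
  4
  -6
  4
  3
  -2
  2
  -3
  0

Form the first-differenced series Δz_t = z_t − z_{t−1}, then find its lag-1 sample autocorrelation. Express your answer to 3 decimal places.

First differences Δz: 9, -6, 5, -10, 10, -1, -5, 4, -5, 3
Mean of differences = 0.4000
Numerator Σ(Δz_t−Δz̄)(Δz_{t+1}−Δz̄) = -290.9600
Denominator Σ(Δz_t−Δz̄)² = 416.4000
r_1(Δz) = -290.9600 / 416.4000 = -0.699

-0.699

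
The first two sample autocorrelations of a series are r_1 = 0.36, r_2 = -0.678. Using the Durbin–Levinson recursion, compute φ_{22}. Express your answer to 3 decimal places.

φ_{22} = (r_2 − r_1²) / (1 − r_1²)
r_1² = (0.36)² = 0.1296
Numerator = -0.678 − 0.1296 = -0.8076; denominator = 1 − 0.1296 = 0.8704
φ_{22} = -0.8076 / 0.8704 = -0.928

-0.928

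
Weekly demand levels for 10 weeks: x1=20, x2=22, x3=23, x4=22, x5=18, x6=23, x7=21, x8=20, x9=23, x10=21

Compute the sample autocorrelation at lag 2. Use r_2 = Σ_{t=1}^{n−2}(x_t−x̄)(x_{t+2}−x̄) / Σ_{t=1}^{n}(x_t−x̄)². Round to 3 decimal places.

Mean x̄ = (20 + 22 + 23 + 22 + 18 + 23 + 21 + 20 + 23 + 21)/10 = 21.3000
Numerator Σ_{t=1}^{8}(x_t−x̄)(x_{t+2}−x̄) = -7.4800
Denominator Σ(x_t−x̄)² = 24.1000
r_2 = -7.4800 / 24.1000 = -0.310

-0.310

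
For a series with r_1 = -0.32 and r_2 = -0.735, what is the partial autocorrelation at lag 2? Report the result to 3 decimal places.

φ_{22} = (r_2 − r_1²) / (1 − r_1²)
r_1² = (-0.32)² = 0.1024
Numerator = -0.735 − 0.1024 = -0.8374; denominator = 1 − 0.1024 = 0.8976
φ_{22} = -0.8374 / 0.8976 = -0.933

-0.933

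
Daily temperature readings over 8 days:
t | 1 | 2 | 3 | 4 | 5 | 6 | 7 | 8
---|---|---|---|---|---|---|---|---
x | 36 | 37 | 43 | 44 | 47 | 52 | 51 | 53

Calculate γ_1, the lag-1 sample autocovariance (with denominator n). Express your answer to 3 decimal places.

Mean x̄ = (36 + 37 + 43 + 44 + 47 + 52 + 51 + 53)/8 = 45.3750
Σ_{t=1}^{7}(x_t−x̄)(x_{t+1}−x̄) = 190.3594
γ_1 = 190.3594 / 8 = 23.795

23.795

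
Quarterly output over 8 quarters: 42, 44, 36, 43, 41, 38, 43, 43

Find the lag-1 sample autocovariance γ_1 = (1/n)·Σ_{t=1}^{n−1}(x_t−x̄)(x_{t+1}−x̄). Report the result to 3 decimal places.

-2.977

Mean x̄ = (42 + 44 + 36 + 43 + 41 + 38 + 43 + 43)/8 = 41.2500
Σ_{t=1}^{7}(x_t−x̄)(x_{t+1}−x̄) = -23.8125
γ_1 = -23.8125 / 8 = -2.977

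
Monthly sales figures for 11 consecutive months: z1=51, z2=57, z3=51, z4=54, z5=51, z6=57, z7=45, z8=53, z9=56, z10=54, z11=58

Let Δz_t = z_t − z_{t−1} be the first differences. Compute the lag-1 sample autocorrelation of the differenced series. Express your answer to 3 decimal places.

-0.663

First differences Δz: 6, -6, 3, -3, 6, -12, 8, 3, -2, 4
Mean of differences = 0.7000
Numerator Σ(Δz_t−Δz̄)(Δz_{t+1}−Δz̄) = -237.3900
Denominator Σ(Δz_t−Δz̄)² = 358.1000
r_1(Δz) = -237.3900 / 358.1000 = -0.663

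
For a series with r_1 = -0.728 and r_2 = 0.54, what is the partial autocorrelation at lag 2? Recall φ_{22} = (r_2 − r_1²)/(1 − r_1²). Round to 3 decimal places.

φ_{22} = (r_2 − r_1²) / (1 − r_1²)
r_1² = (-0.728)² = 0.529984
Numerator = 0.54 − 0.5300 = 0.0100; denominator = 1 − 0.5300 = 0.4700
φ_{22} = 0.0100 / 0.4700 = 0.021

0.021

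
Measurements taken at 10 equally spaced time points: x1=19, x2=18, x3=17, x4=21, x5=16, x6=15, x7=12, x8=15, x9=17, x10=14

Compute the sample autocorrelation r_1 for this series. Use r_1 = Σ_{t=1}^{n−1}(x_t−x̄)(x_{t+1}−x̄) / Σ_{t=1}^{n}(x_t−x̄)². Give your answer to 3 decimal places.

0.275

Mean x̄ = (19 + 18 + 17 + 21 + 16 + 15 + 12 + 15 + 17 + 14)/10 = 16.4000
Numerator Σ_{t=1}^{9}(x_t−x̄)(x_{t+1}−x̄) = 16.6400
Denominator Σ(x_t−x̄)² = 60.4000
r_1 = 16.6400 / 60.4000 = 0.275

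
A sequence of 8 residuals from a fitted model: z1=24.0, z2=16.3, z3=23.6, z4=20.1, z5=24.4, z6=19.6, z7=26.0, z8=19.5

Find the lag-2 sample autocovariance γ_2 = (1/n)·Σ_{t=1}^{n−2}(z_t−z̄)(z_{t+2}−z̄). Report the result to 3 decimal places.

4.718

Mean z̄ = (24.0 + 16.3 + 23.6 + 20.1 + 24.4 + 19.6 + 26.0 + 19.5)/8 = 21.6875
Deviations: 2.3125, -5.3875, 1.9125, -1.5875, 2.7125, -2.0875, 4.3125, -2.1875
Σ_{t=1}^{6}(z_t−z̄)(z_{t+2}−z̄) = 37.7409
γ_2 = 37.7409 / 8 = 4.718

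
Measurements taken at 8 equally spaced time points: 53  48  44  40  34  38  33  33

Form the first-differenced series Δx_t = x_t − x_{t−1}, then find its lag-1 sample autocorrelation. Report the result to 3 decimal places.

-0.456

First differences Δx: -5, -4, -4, -6, 4, -5, 0
Mean of differences = -2.8571
Numerator Σ(Δx_t−Δx̄)(Δx_{t+1}−Δx̄) = -35.0204
Denominator Σ(Δx_t−Δx̄)² = 76.8571
r_1(Δx) = -35.0204 / 76.8571 = -0.456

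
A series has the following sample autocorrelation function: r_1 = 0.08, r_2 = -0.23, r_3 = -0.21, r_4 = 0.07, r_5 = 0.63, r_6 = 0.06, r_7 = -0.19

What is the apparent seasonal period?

The largest autocorrelation is r_5 = 0.63; the remaining lags stay at or below 0.08.
The dominant spike at lag 5 indicates a seasonal period of 5.

5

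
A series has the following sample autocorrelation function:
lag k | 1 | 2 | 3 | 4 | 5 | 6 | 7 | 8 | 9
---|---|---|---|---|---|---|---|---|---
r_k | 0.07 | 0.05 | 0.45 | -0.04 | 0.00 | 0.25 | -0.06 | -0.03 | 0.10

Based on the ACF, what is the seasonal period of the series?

The largest autocorrelation is r_3 = 0.45, with a weaker echo at lag 6 (0.25); the remaining lags stay at or below 0.10.
The dominant spike at lag 3 indicates a seasonal period of 3.

3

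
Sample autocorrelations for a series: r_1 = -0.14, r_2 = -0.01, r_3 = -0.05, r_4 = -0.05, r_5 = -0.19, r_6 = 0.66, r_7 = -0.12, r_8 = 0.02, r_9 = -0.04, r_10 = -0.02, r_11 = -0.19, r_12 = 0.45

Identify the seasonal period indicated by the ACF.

6

The largest autocorrelation is r_6 = 0.66, with a weaker echo at lag 12 (0.45); the remaining lags stay at or below 0.02.
The dominant spike at lag 6 indicates a seasonal period of 6.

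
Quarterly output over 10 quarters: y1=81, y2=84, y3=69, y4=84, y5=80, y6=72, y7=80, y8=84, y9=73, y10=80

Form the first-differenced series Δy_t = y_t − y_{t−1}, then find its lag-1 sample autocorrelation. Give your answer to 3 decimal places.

First differences Δy: 3, -15, 15, -4, -8, 8, 4, -11, 7
Mean of differences = -0.1111
Numerator Σ(Δy_t−Δȳ)(Δy_{t+1}−Δȳ) = -452.2346
Denominator Σ(Δy_t−Δȳ)² = 788.8889
r_1(Δy) = -452.2346 / 788.8889 = -0.573

-0.573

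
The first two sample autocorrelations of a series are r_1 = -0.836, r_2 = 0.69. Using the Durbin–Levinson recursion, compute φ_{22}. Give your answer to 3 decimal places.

φ_{22} = (r_2 − r_1²) / (1 − r_1²)
r_1² = (-0.836)² = 0.698896
Numerator = 0.69 − 0.6989 = -0.0089; denominator = 1 − 0.6989 = 0.3011
φ_{22} = -0.0089 / 0.3011 = -0.030

-0.030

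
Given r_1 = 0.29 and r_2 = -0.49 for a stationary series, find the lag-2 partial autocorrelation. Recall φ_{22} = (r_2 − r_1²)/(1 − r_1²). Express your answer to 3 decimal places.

φ_{22} = (r_2 − r_1²) / (1 − r_1²)
r_1² = (0.29)² = 0.0841
Numerator = -0.49 − 0.0841 = -0.5741; denominator = 1 − 0.0841 = 0.9159
φ_{22} = -0.5741 / 0.9159 = -0.627

-0.627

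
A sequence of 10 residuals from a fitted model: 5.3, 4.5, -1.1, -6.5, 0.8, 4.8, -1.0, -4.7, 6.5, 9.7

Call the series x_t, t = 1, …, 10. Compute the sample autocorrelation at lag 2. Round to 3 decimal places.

-0.560

Mean x̄ = (5.3 + 4.5 − 1.1 − 6.5 + 0.8 + 4.8 − 1.0 − 4.7 + 6.5 + 9.7)/10 = 1.8300
Numerator Σ_{t=1}^{8}(x_t−x̄)(x_{t+2}−x̄) = -135.2168
Denominator Σ(x_t−x̄)² = 241.4210
r_2 = -135.2168 / 241.4210 = -0.560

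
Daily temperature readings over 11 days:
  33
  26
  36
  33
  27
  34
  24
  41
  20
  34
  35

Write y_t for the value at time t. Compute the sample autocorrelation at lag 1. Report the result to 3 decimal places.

Mean ȳ = (33 + 26 + 36 + 33 + 27 + 34 + 24 + 41 + 20 + 34 + 35)/11 = 31.1818
Numerator Σ_{t=1}^{10}(y_t−ȳ)(y_{t+1}−ȳ) = -266.3058
Denominator Σ(y_t−ȳ)² = 377.6364
r_1 = -266.3058 / 377.6364 = -0.705

-0.705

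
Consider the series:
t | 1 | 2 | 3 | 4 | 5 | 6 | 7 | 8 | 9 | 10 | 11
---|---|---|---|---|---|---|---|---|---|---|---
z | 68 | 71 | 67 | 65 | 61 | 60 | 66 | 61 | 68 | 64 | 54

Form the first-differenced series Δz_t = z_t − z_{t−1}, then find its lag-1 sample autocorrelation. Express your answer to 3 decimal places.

First differences Δz: 3, -4, -2, -4, -1, 6, -5, 7, -4, -10
Mean of differences = -1.4000
Numerator Σ(Δz_t−Δz̄)(Δz_{t+1}−Δz̄) = -62.7600
Denominator Σ(Δz_t−Δz̄)² = 252.4000
r_1(Δz) = -62.7600 / 252.4000 = -0.249

-0.249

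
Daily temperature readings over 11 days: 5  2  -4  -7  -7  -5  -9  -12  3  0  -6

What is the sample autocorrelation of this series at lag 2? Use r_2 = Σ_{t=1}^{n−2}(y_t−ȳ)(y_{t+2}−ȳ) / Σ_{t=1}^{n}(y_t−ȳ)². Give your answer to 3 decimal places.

-0.234

Mean ȳ = (5 + 2 − 4 − 7 − 7 − 5 − 9 − 12 + 3 + 0 − 6)/11 = -3.6364
Numerator Σ_{t=1}^{9}(y_t−ȳ)(y_{t+2}−ȳ) = -68.5372
Denominator Σ(y_t−ȳ)² = 292.5455
r_2 = -68.5372 / 292.5455 = -0.234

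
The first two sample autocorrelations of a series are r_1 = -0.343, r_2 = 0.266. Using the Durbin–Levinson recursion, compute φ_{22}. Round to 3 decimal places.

φ_{22} = (r_2 − r_1²) / (1 − r_1²)
r_1² = (-0.343)² = 0.117649
Numerator = 0.266 − 0.1176 = 0.1484; denominator = 1 − 0.1176 = 0.8824
φ_{22} = 0.1484 / 0.8824 = 0.168

0.168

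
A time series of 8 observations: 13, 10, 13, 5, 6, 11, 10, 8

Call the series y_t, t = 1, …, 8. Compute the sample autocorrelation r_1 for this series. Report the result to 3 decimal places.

-0.028

Mean ȳ = (13 + 10 + 13 + 5 + 6 + 11 + 10 + 8)/8 = 9.5000
Numerator Σ_{t=1}^{7}(y_t−ȳ)(y_{t+1}−ȳ) = -1.7500
Denominator Σ(y_t−ȳ)² = 62.0000
r_1 = -1.7500 / 62.0000 = -0.028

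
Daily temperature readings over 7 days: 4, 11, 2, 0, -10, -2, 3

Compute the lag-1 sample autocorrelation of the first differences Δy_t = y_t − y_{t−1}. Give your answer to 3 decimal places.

First differences Δy: 7, -9, -2, -10, 8, 5
Mean of differences = -0.1667
Numerator Σ(Δy_t−Δȳ)(Δy_{t+1}−Δȳ) = -67.1944
Denominator Σ(Δy_t−Δȳ)² = 322.8333
r_1(Δy) = -67.1944 / 322.8333 = -0.208

-0.208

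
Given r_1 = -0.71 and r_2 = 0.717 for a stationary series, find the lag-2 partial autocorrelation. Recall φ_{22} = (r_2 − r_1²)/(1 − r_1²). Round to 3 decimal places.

φ_{22} = (r_2 − r_1²) / (1 − r_1²)
r_1² = (-0.71)² = 0.5041
Numerator = 0.717 − 0.5041 = 0.2129; denominator = 1 − 0.5041 = 0.4959
φ_{22} = 0.2129 / 0.4959 = 0.429

0.429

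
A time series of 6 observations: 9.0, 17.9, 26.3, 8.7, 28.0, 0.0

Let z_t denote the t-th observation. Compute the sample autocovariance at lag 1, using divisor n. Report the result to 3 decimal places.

-55.395

Mean z̄ = (9.0 + 17.9 + 26.3 + 8.7 + 28.0 + 0.0)/6 = 14.9833
Σ_{t=1}^{5}(z_t−z̄)(z_{t+1}−z̄) = -332.3719
γ_1 = -332.3719 / 6 = -55.395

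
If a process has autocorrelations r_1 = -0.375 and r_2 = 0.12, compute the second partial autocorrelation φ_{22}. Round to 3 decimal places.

φ_{22} = (r_2 − r_1²) / (1 − r_1²)
r_1² = (-0.375)² = 0.140625
Numerator = 0.12 − 0.1406 = -0.0206; denominator = 1 − 0.1406 = 0.8594
φ_{22} = -0.0206 / 0.8594 = -0.024

-0.024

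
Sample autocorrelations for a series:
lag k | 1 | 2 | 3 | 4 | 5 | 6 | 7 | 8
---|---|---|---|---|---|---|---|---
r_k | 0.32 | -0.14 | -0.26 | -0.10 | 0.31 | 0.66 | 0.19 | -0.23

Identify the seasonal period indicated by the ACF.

The largest autocorrelation is r_6 = 0.66; the remaining lags stay at or below 0.32.
The dominant spike at lag 6 indicates a seasonal period of 6.

6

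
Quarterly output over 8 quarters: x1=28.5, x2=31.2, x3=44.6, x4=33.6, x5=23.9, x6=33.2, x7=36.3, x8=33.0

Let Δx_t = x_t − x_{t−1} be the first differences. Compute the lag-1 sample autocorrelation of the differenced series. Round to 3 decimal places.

-0.158

First differences Δx: 2.7, 13.4, -11.0, -9.7, 9.3, 3.1, -3.3
Mean of differences = 0.6429
Numerator Σ(Δx_t−Δx̄)(Δx_{t+1}−Δx̄) = -79.8218
Denominator Σ(Δx_t−Δx̄)² = 506.0371
r_1(Δx) = -79.8218 / 506.0371 = -0.158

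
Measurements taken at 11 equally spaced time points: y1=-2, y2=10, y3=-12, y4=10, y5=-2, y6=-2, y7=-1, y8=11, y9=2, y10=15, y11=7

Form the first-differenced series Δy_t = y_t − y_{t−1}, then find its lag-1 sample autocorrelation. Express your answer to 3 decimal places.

-0.782

First differences Δy: 12, -22, 22, -12, 0, 1, 12, -9, 13, -8
Mean of differences = 0.9000
Numerator Σ(Δy_t−Δȳ)(Δy_{t+1}−Δȳ) = -1334.3100
Denominator Σ(Δy_t−Δȳ)² = 1706.9000
r_1(Δy) = -1334.3100 / 1706.9000 = -0.782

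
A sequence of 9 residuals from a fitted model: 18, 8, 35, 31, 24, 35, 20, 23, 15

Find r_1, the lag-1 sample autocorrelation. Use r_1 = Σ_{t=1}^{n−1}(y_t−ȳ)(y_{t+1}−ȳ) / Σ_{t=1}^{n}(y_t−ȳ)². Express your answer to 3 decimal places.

Mean ȳ = (18 + 8 + 35 + 31 + 24 + 35 + 20 + 23 + 15)/9 = 23.2222
Numerator Σ_{t=1}^{8}(y_t−ȳ)(y_{t+1}−ȳ) = -28.3827
Denominator Σ(y_t−ȳ)² = 675.5556
r_1 = -28.3827 / 675.5556 = -0.042

-0.042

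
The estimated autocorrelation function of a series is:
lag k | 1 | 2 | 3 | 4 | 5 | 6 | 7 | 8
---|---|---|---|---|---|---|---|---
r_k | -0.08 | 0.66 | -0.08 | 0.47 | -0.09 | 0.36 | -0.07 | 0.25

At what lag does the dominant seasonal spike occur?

The largest autocorrelation is r_2 = 0.66, with weaker echoes at lags 4 (0.47), 6 (0.36) and 8 (0.25); the remaining lags stay at or below -0.07.
The dominant spike at lag 2 indicates a seasonal period of 2.

2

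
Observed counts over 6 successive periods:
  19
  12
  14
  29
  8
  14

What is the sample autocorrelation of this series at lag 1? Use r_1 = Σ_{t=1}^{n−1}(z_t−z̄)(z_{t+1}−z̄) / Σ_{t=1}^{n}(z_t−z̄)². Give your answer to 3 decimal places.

Mean z̄ = (19 + 12 + 14 + 29 + 8 + 14)/6 = 16.0000
Σ(z_t−z̄)(z_{t+1}−z̄) = (-12.0000) + (8.0000) + (-26.0000) + (-104.0000) + (16.0000) = -118.0000
Denominator Σ(z_t−z̄)² = 266.0000
r_1 = -118.0000 / 266.0000 = -0.444

-0.444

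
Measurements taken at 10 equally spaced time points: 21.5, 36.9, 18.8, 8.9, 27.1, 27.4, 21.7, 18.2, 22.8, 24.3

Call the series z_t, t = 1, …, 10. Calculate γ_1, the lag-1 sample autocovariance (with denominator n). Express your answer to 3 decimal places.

Mean z̄ = (21.5 + 36.9 + 18.8 + 8.9 + 27.1 + 27.4 + 21.7 + 18.2 + 22.8 + 24.3)/10 = 22.7600
Σ_{t=1}^{9}(z_t−z̄)(z_{t+1}−z̄) = -59.1456
γ_1 = -59.1456 / 10 = -5.915

-5.915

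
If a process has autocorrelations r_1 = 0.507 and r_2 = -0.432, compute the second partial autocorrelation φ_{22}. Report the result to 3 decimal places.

-0.927

φ_{22} = (r_2 − r_1²) / (1 − r_1²)
r_1² = (0.507)² = 0.257049
Numerator = -0.432 − 0.2570 = -0.6890; denominator = 1 − 0.2570 = 0.7430
φ_{22} = -0.6890 / 0.7430 = -0.927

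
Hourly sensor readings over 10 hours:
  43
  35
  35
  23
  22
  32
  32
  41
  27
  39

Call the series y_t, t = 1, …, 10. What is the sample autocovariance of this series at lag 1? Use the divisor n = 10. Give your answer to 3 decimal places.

3.229

Mean ȳ = (43 + 35 + 35 + 23 + 22 + 32 + 32 + 41 + 27 + 39)/10 = 32.9000
Σ_{t=1}^{9}(y_t−ȳ)(y_{t+1}−ȳ) = 32.2900
γ_1 = 32.2900 / 10 = 3.229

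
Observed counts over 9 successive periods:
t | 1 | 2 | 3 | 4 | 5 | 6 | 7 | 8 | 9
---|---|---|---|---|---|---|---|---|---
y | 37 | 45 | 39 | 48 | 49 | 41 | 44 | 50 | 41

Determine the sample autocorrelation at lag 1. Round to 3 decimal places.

Mean ȳ = (37 + 45 + 39 + 48 + 49 + 41 + 44 + 50 + 41)/9 = 43.7778
Numerator Σ_{t=1}^{8}(y_t−ȳ)(y_{t+1}−ȳ) = -43.2716
Denominator Σ(y_t−ȳ)² = 169.5556
r_1 = -43.2716 / 169.5556 = -0.255

-0.255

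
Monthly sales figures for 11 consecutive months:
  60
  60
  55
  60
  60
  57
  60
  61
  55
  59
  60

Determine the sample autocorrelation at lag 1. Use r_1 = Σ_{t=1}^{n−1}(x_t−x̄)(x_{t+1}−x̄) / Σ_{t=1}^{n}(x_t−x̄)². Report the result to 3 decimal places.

Mean x̄ = (60 + 60 + 55 + 60 + 60 + 57 + 60 + 61 + 55 + 59 + 60)/11 = 58.8182
Numerator Σ_{t=1}^{10}(x_t−x̄)(x_{t+1}−x̄) = -16.7603
Denominator Σ(x_t−x̄)² = 45.6364
r_1 = -16.7603 / 45.6364 = -0.367

-0.367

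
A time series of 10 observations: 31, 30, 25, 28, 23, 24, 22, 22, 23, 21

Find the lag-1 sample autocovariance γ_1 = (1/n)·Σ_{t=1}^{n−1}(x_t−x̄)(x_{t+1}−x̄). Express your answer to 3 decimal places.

Mean x̄ = (31 + 30 + 25 + 28 + 23 + 24 + 22 + 22 + 23 + 21)/10 = 24.9000
Σ_{t=1}^{9}(x_t−x̄)(x_{t+1}−x̄) = 51.6900
γ_1 = 51.6900 / 10 = 5.169

5.169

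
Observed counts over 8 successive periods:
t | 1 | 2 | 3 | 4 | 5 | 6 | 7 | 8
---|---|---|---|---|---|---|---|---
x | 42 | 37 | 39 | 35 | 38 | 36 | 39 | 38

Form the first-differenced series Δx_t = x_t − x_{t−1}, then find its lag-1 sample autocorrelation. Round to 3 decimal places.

-0.672

First differences Δx: -5, 2, -4, 3, -2, 3, -1
Mean of differences = -0.5714
Numerator Σ(Δx_t−Δx̄)(Δx_{t+1}−Δx̄) = -44.1837
Denominator Σ(Δx_t−Δx̄)² = 65.7143
r_1(Δx) = -44.1837 / 65.7143 = -0.672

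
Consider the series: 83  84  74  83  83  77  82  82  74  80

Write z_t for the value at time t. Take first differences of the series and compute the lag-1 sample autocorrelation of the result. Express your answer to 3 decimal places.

-0.531

First differences Δz: 1, -10, 9, 0, -6, 5, 0, -8, 6
Mean of differences = -0.3333
Numerator Σ(Δz_t−Δz̄)(Δz_{t+1}−Δz̄) = -181.4444
Denominator Σ(Δz_t−Δz̄)² = 342.0000
r_1(Δz) = -181.4444 / 342.0000 = -0.531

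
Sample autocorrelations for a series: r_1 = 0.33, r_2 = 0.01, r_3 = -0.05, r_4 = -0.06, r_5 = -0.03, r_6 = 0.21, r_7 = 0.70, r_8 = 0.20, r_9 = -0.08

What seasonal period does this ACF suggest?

7

The largest autocorrelation is r_7 = 0.70; the remaining lags stay at or below 0.33. The elevated value at lag 1 (0.33), dropping to 0.01 at lag 2, reflects decaying short-term dependence rather than seasonality.
The dominant spike at lag 7 indicates a seasonal period of 7.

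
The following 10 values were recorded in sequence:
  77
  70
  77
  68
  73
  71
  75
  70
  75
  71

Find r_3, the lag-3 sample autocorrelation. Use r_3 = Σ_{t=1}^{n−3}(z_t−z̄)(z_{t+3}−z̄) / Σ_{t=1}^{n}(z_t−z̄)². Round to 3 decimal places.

Mean z̄ = (77 + 70 + 77 + 68 + 73 + 71 + 75 + 70 + 75 + 71)/10 = 72.7000
Σ(z_t−z̄)(z_{t+3}−z̄) = (-20.2100) + (-0.8100) + (-7.3100) + (-10.8100) + (-0.8100) + (-3.9100) + (-3.9100) = -47.7700
Denominator Σ(z_t−z̄)² = 90.1000
r_3 = -47.7700 / 90.1000 = -0.530

-0.530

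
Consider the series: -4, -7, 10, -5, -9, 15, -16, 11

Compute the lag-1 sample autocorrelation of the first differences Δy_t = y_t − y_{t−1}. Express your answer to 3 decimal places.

-0.688

First differences Δy: -3, 17, -15, -4, 24, -31, 27
Mean of differences = 2.1429
Numerator Σ(Δy_t−Δȳ)(Δy_{t+1}−Δȳ) = -1908.3061
Denominator Σ(Δy_t−Δȳ)² = 2772.8571
r_1(Δy) = -1908.3061 / 2772.8571 = -0.688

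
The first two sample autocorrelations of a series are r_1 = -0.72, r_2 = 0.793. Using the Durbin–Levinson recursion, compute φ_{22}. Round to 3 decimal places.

0.570

φ_{22} = (r_2 − r_1²) / (1 − r_1²)
r_1² = (-0.72)² = 0.5184
Numerator = 0.793 − 0.5184 = 0.2746; denominator = 1 − 0.5184 = 0.4816
φ_{22} = 0.2746 / 0.4816 = 0.570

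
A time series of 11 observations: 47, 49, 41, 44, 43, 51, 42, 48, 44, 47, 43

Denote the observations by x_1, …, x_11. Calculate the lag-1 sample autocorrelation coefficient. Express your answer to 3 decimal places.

Mean x̄ = (47 + 49 + 41 + 44 + 43 + 51 + 42 + 48 + 44 + 47 + 43)/11 = 45.3636
Numerator Σ_{t=1}^{10}(x_t−x̄)(x_{t+1}−x̄) = -51.5868
Denominator Σ(x_t−x̄)² = 102.5455
r_1 = -51.5868 / 102.5455 = -0.503

-0.503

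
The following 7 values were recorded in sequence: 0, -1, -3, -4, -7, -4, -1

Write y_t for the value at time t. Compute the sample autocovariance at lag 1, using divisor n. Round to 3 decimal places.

1.793

Mean ȳ = (0 − 1 − 3 − 4 − 7 − 4 − 1)/7 = -2.8571
Deviations: 2.8571, 1.8571, -0.1429, -1.1429, -4.1429, -1.1429, 1.8571
Σ_{t=1}^{6}(y_t−ȳ)(y_{t+1}−ȳ) = 12.5510
γ_1 = 12.5510 / 7 = 1.793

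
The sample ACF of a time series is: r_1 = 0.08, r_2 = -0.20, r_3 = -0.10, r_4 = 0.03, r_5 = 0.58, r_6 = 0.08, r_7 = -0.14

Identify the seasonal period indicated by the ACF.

5

The largest autocorrelation is r_5 = 0.58; the remaining lags stay at or below 0.08.
The dominant spike at lag 5 indicates a seasonal period of 5.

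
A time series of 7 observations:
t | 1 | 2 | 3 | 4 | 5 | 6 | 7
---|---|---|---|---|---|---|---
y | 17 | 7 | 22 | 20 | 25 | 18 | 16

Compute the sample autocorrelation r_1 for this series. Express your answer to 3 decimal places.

-0.055

Mean ȳ = (17 + 7 + 22 + 20 + 25 + 18 + 16)/7 = 17.8571
Deviations from mean: -0.8571, -10.8571, 4.1429, 2.1429, 7.1429, 0.1429, -1.8571
Σ(y_t−ȳ)(y_{t+1}−ȳ) = (9.3061) + (-44.9796) + (8.8776) + (15.3061) + (1.0204) + (-0.2653) = -10.7347
Denominator Σ(y_t−ȳ)² = 194.8571
r_1 = -10.7347 / 194.8571 = -0.055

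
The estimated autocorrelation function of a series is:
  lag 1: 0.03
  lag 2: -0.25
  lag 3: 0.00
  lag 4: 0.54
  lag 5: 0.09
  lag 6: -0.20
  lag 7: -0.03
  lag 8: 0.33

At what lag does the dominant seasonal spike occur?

4

The largest autocorrelation is r_4 = 0.54, with a weaker echo at lag 8 (0.33); the remaining lags stay at or below 0.09.
The dominant spike at lag 4 indicates a seasonal period of 4.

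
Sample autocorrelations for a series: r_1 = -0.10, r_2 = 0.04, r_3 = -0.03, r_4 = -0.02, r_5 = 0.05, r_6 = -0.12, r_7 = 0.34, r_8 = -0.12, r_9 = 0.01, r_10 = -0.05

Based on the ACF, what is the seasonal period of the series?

The largest autocorrelation is r_7 = 0.34; the remaining lags stay at or below 0.05.
The dominant spike at lag 7 indicates a seasonal period of 7.

7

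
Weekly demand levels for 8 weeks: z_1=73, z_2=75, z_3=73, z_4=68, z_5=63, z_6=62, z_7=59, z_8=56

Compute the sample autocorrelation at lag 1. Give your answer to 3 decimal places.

0.682

Mean z̄ = (73 + 75 + 73 + 68 + 63 + 62 + 59 + 56)/8 = 66.1250
Σ(z_t−z̄)(z_{t+1}−z̄) = (61.0156) + (61.0156) + (12.8906) + (-5.8594) + (12.8906) + (29.3906) + (72.1406) = 243.4844
Denominator Σ(z_t−z̄)² = 356.8750
r_1 = 243.4844 / 356.8750 = 0.682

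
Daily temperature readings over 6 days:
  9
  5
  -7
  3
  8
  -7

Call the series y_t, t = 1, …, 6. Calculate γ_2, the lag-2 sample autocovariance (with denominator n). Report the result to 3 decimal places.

Mean ȳ = (9 + 5 − 7 + 3 + 8 − 7)/6 = 1.8333
Σ_{t=1}^{4}(y_t−ȳ)(y_{t+2}−ȳ) = -124.3889
γ_2 = -124.3889 / 6 = -20.731

-20.731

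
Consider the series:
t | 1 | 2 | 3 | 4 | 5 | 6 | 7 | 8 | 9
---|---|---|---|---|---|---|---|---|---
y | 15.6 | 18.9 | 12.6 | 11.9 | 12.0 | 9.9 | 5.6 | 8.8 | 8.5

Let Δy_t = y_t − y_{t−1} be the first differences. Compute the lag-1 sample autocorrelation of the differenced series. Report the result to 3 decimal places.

First differences Δy: 3.3, -6.3, -0.7, 0.1, -2.1, -4.3, 3.2, -0.3
Mean of differences = -0.8875
Numerator Σ(Δy_t−Δȳ)(Δy_{t+1}−Δȳ) = -32.1014
Denominator Σ(Δy_t−Δȳ)² = 78.0088
r_1(Δy) = -32.1014 / 78.0088 = -0.412

-0.412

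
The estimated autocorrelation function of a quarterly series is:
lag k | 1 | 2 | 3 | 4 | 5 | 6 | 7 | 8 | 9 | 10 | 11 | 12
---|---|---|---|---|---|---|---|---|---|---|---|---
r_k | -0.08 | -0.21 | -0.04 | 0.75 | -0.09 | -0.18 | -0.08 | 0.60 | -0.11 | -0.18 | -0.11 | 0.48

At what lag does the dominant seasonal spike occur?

4

The largest autocorrelation is r_4 = 0.75, with weaker echoes at lags 8 (0.60) and 12 (0.48); the remaining lags stay at or below -0.04.
The dominant spike at lag 4 indicates a seasonal period of 4.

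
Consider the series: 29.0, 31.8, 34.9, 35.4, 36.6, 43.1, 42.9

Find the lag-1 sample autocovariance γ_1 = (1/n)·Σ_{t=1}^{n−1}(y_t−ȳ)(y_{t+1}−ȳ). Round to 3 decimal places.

Mean ȳ = (29.0 + 31.8 + 34.9 + 35.4 + 36.6 + 43.1 + 42.9)/7 = 36.2429
Deviations: -7.2429, -4.4429, -1.3429, -0.8429, 0.3571, 6.8571, 6.6571
Σ_{t=1}^{6}(y_t−ȳ)(y_{t+1}−ȳ) = 87.0739
γ_1 = 87.0739 / 7 = 12.439

12.439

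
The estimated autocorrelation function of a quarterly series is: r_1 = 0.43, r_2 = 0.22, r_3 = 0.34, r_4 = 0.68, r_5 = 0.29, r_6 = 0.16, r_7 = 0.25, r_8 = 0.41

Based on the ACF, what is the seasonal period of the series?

4

The largest autocorrelation is r_4 = 0.68; the remaining lags stay at or below 0.43. The elevated value at lag 1 (0.43), dropping to 0.22 at lag 2, reflects decaying short-term dependence rather than seasonality.
The dominant spike at lag 4 indicates a seasonal period of 4.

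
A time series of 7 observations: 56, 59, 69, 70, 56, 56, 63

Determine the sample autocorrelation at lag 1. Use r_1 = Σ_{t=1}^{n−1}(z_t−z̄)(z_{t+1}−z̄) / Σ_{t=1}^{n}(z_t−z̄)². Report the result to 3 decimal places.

Mean z̄ = (56 + 59 + 69 + 70 + 56 + 56 + 63)/7 = 61.2857
Numerator Σ_{t=1}^{6}(z_t−z̄)(z_{t+1}−z̄) = 34.4898
Denominator Σ(z_t−z̄)² = 227.4286
r_1 = 34.4898 / 227.4286 = 0.152

0.152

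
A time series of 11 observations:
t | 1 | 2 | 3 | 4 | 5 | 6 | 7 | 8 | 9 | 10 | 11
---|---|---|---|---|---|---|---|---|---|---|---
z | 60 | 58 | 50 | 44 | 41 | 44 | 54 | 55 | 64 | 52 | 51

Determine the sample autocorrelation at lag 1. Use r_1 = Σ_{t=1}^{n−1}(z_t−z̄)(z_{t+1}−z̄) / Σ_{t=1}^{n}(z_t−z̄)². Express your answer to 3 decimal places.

0.498

Mean z̄ = (60 + 58 + 50 + 44 + 41 + 44 + 54 + 55 + 64 + 52 + 51)/11 = 52.0909
Numerator Σ_{t=1}^{10}(z_t−z̄)(z_{t+1}−z̄) = 254.5372
Denominator Σ(z_t−z̄)² = 510.9091
r_1 = 254.5372 / 510.9091 = 0.498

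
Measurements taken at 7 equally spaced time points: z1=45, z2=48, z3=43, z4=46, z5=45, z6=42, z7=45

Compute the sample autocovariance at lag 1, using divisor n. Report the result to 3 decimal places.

Mean z̄ = (45 + 48 + 43 + 46 + 45 + 42 + 45)/7 = 44.8571
Σ_{t=1}^{6}(z_t−z̄)(z_{t+1}−z̄) = -8.1633
γ_1 = -8.1633 / 7 = -1.166

-1.166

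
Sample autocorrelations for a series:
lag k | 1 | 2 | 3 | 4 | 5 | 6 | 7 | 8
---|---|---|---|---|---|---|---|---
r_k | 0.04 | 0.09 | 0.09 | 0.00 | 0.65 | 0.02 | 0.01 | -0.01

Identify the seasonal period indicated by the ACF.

5

The largest autocorrelation is r_5 = 0.65; the remaining lags stay at or below 0.09.
The dominant spike at lag 5 indicates a seasonal period of 5.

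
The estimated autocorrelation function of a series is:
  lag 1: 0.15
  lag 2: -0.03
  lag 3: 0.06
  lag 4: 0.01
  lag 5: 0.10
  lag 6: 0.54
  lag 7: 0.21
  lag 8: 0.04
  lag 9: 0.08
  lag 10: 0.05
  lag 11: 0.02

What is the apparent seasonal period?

6

The largest autocorrelation is r_6 = 0.54; the remaining lags stay at or below 0.21.
The dominant spike at lag 6 indicates a seasonal period of 6.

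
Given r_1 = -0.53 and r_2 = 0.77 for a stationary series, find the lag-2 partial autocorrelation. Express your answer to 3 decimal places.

φ_{22} = (r_2 − r_1²) / (1 − r_1²)
r_1² = (-0.53)² = 0.2809
Numerator = 0.77 − 0.2809 = 0.4891; denominator = 1 − 0.2809 = 0.7191
φ_{22} = 0.4891 / 0.7191 = 0.680

0.680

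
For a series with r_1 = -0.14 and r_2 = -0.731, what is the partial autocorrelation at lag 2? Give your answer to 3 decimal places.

-0.766

φ_{22} = (r_2 − r_1²) / (1 − r_1²)
r_1² = (-0.14)² = 0.0196
Numerator = -0.731 − 0.0196 = -0.7506; denominator = 1 − 0.0196 = 0.9804
φ_{22} = -0.7506 / 0.9804 = -0.766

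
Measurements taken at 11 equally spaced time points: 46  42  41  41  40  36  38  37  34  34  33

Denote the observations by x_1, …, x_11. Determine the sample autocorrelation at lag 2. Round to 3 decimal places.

Mean x̄ = (46 + 42 + 41 + 41 + 40 + 36 + 38 + 37 + 34 + 34 + 33)/11 = 38.3636
Numerator Σ_{t=1}^{9}(x_t−x̄)(x_{t+2}−x̄) = 61.3719
Denominator Σ(x_t−x̄)² = 162.5455
r_2 = 61.3719 / 162.5455 = 0.378

0.378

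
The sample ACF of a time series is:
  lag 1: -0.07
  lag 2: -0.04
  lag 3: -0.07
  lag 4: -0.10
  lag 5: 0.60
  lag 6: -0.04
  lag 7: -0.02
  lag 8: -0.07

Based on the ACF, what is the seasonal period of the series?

5

The largest autocorrelation is r_5 = 0.60; the remaining lags stay at or below -0.02.
The dominant spike at lag 5 indicates a seasonal period of 5.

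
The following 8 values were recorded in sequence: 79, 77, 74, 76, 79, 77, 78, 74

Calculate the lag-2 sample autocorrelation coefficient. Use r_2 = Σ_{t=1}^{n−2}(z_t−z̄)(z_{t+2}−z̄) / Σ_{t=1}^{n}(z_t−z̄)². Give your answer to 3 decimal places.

Mean z̄ = (79 + 77 + 74 + 76 + 79 + 77 + 78 + 74)/8 = 76.7500
Σ(z_t−z̄)(z_{t+2}−z̄) = (-6.1875) + (-0.1875) + (-6.1875) + (-0.1875) + (2.8125) + (-0.6875) = -10.6250
Denominator Σ(z_t−z̄)² = 27.5000
r_2 = -10.6250 / 27.5000 = -0.386

-0.386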